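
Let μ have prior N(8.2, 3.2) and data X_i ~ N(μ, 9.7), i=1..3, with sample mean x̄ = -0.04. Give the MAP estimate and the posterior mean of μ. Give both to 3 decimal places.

μ_MAP = 4.101, E[μ|data] = 4.101

Posterior for μ is Normal. Precision-weighted mean: (1/3.2·8.2 + 3/9.7·-0.04) / (1/3.2 + 3/9.7) = 4.101.
A Normal posterior is symmetric, so mode = mean.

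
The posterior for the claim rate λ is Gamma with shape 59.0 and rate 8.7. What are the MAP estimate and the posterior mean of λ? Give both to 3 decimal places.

MAP = 6.667; posterior mean = 6.782

Mode = (α−1)/β = 58.0/8.7 = 6.667.
Mean = α/β = 59.0/8.7 = 6.782.
Mean > mode: the posterior has a right tail.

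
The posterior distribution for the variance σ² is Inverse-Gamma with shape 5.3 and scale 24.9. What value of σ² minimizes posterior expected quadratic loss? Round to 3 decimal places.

Mode = β/(α+1) = 24.9/6.3 = 3.952.
Mean = β/(α−1) = 24.9/4.3 = 5.791.
Quadratic loss ⇒ the optimal estimator is the posterior mean.

5.791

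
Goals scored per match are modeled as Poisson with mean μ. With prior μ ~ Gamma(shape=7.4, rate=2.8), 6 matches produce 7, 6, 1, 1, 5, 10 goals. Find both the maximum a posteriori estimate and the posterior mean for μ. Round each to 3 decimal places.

MAP = 4.136; posterior mean = 4.250

Σ counts = 30. Posterior: Gamma(shape = 7.4+30 = 37.4, rate = 2.8+6 = 8.8).
Mode = (α−1)/β = 36.4/8.8 = 4.136.
Mean = α/β = 37.4/8.8 = 4.250.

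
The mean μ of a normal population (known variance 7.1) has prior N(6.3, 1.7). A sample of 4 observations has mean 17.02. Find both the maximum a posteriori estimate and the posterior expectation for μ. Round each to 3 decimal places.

Posterior for μ is Normal. Precision-weighted mean: (1/1.7·6.3 + 4/7.1·17.02) / (1/1.7 + 4/7.1) = 11.544.
A Normal posterior is symmetric, so mode = mean.

MAP: 11.544. Posterior mean: 11.544.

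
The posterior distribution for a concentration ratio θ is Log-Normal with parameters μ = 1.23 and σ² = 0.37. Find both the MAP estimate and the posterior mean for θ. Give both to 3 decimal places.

Mode = exp(μ − σ²) = exp(0.86) = 2.363.
Mean = exp(μ + σ²/2) = exp(1.415) = 4.116.

MAP: 2.363. Posterior mean: 4.116.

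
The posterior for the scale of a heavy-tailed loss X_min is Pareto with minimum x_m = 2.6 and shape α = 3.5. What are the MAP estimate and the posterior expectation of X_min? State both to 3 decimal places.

MAP = 2.600; posterior mean = 3.640

The Pareto density is strictly decreasing on [x_m, ∞), so the mode is x_m = 2.600.
Mean = α·x_m/(α−1) = 3.5·2.6/2.5 = 3.640.
Right-skewed posterior ⇒ mode < mean.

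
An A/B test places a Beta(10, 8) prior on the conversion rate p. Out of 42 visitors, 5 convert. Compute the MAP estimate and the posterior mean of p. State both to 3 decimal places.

MAP: 0.241. Posterior mean: 0.250.

Posterior: Beta(10+5, 8+37) = Beta(15, 45).
Mode = (15−1)/(15+45−2) = 14/58 = 0.241.
Mean = 15/(15+45) = 15/60 = 0.250.
The posterior is right-skewed, so the mean exceeds the mode.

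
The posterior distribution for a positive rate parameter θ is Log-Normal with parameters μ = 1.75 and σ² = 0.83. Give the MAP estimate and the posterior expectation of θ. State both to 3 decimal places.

Mode = exp(μ − σ²) = exp(0.92) = 2.509.
Mean = exp(μ + σ²/2) = exp(2.165) = 8.715.
The posterior is right-skewed, so the mean exceeds the mode.

MAP estimate = 2.509, posterior expectation = 8.715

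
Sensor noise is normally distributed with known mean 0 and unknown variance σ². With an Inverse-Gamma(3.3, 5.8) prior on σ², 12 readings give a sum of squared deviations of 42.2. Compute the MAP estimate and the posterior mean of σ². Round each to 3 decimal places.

Posterior: Inverse-Gamma(shape = 3.3+12/2 = 9.3, scale = 5.8+42.2/2 = 26.9).
Mode = β/(α+1) = 26.9/10.3 = 2.612.
Mean = β/(α−1) = 26.9/8.3 = 3.241.
The mean is pulled above the mode by the posterior's right skew.

MAP estimate = 2.612, posterior mean = 3.241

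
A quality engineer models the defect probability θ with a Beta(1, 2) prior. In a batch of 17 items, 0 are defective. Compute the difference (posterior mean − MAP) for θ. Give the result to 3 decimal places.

Posterior: Beta(1+0, 2+17) = Beta(1, 19).
Since α = 1 ≤ 1 and β > 1, the Beta density is monotone decreasing on [0,1]; the mode is at 0.
Mean = 1/(1+19) = 0.050.
Difference = 0.050 − 0.000 = 0.050.
Mean > mode: the posterior has a right tail.

0.050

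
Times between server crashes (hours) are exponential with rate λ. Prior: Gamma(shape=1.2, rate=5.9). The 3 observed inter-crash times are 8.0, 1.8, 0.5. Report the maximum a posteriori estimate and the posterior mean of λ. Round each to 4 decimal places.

MAP = 0.1975, posterior mean = 0.2593

Σ times = 10.3. Posterior: Gamma(shape = 1.2+3 = 4.2, rate = 5.9+10.3 = 16.2).
Mode = (α−1)/β = 3.2/16.2 = 0.1975.
Mean = α/β = 4.2/16.2 = 0.2593.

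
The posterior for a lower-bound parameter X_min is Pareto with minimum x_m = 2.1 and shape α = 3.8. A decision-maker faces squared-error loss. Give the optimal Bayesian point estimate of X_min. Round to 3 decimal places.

The Pareto density is strictly decreasing on [x_m, ∞), so the mode is x_m = 2.100.
Mean = α·x_m/(α−1) = 3.8·2.1/2.8 = 2.850.
Squared-error loss ⇒ the optimal estimator is the posterior mean.

2.850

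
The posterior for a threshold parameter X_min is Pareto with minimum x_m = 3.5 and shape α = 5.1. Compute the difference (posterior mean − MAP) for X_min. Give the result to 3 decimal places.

0.854

The Pareto density is strictly decreasing on [x_m, ∞), so the mode is x_m = 3.500.
Mean = α·x_m/(α−1) = 5.1·3.5/4.1 = 4.354.
Difference = 4.354 − 3.500 = 0.854.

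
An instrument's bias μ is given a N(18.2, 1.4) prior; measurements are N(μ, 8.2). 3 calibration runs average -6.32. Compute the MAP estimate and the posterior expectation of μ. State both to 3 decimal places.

Posterior for μ is Normal. Precision-weighted mean: (1/1.4·18.2 + 3/8.2·-6.32) / (1/1.4 + 3/8.2) = 9.895.
A Normal posterior is symmetric, so mode = mean.

MAP = 9.895, posterior mean = 9.895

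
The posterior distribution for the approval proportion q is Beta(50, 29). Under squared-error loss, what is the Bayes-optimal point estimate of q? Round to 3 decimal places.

Mode = (50−1)/(50+29−2) = 49/77 = 0.636.
Mean = 50/(50+29) = 50/79 = 0.633.
Squared-error loss ⇒ the optimal estimator is the posterior mean.

0.633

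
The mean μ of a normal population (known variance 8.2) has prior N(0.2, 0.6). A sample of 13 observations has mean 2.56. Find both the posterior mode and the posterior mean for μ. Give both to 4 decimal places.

Posterior for μ is Normal. Precision-weighted mean: (1/0.6·0.2 + 13/8.2·2.56) / (1/0.6 + 13/8.2) = 1.3505.
A Normal posterior is symmetric, so mode = mean.

MAP = 1.3505, posterior mean = 1.3505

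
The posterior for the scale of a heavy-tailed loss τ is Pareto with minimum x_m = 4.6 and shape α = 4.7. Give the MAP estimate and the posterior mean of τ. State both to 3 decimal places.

MAP = 4.600; posterior mean = 5.843

The Pareto density is strictly decreasing on [x_m, ∞), so the mode is x_m = 4.600.
Mean = α·x_m/(α−1) = 4.7·4.6/3.7 = 5.843.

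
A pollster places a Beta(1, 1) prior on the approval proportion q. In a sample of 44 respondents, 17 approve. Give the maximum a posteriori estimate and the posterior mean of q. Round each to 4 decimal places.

Posterior: Beta(1+17, 1+27) = Beta(18, 28).
Mode = (18−1)/(18+28−2) = 17/44 = 0.3864.
With a flat prior the MAP equals the MLE, 17/44.
Mean = 18/(18+28) = 18/46 = 0.3913.

MAP = 0.3864; posterior mean = 0.3913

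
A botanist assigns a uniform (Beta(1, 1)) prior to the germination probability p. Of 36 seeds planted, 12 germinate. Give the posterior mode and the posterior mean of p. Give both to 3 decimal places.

Posterior: Beta(1+12, 1+24) = Beta(13, 25).
Mode = (13−1)/(13+25−2) = 12/36 = 0.333.
Mean = 13/(13+25) = 13/38 = 0.342.

posterior mode = 0.333, posterior mean = 0.342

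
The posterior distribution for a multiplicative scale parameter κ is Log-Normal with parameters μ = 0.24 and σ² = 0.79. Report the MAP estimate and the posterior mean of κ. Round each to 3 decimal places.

MAP = 0.577, posterior mean = 1.887

Mode = exp(μ − σ²) = exp(-0.55) = 0.577.
Mean = exp(μ + σ²/2) = exp(0.635) = 1.887.
Right-skewed posterior ⇒ mode < mean.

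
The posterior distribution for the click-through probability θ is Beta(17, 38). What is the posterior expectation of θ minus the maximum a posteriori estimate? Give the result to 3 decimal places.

Mode = (17−1)/(17+38−2) = 16/53 = 0.302.
Mean = 17/(17+38) = 17/55 = 0.309.
Difference = 0.309 − 0.302 = 0.007.
The posterior is right-skewed, so the mean exceeds the mode.

0.007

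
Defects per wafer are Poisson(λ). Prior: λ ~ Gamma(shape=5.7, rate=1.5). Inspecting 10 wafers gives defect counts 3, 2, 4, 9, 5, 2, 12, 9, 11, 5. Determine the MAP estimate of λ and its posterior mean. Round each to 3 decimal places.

Σ counts = 62. Posterior: Gamma(shape = 5.7+62 = 67.7, rate = 1.5+10 = 11.5).
Mode = (α−1)/β = 66.7/11.5 = 5.800.
Mean = α/β = 67.7/11.5 = 5.887.

MAP: 5.800. Posterior mean: 5.887.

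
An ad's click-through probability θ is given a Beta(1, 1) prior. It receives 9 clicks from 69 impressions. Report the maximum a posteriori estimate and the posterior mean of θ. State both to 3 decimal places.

MAP = 0.130, posterior mean = 0.141

Posterior: Beta(1+9, 1+60) = Beta(10, 61).
Mode = (10−1)/(10+61−2) = 9/69 = 0.130.
With a flat prior the MAP equals the MLE, 9/69.
Mean = 10/(10+61) = 10/71 = 0.141.
Right-skewed posterior ⇒ mode < mean.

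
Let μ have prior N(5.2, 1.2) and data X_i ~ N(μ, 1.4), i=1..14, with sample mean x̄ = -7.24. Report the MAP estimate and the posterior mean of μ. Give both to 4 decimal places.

MAP = -6.2831, posterior mean = -6.2831

Posterior for μ is Normal. Precision-weighted mean: (1/1.2·5.2 + 14/1.4·-7.24) / (1/1.2 + 14/1.4) = -6.2831.
A Normal posterior is symmetric, so mode = mean.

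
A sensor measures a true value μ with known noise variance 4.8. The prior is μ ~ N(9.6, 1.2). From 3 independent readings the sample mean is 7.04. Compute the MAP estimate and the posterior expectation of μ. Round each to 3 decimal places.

MAP = 8.503; posterior mean = 8.503

Posterior for μ is Normal. Precision-weighted mean: (1/1.2·9.6 + 3/4.8·7.04) / (1/1.2 + 3/4.8) = 8.503.
A Normal posterior is symmetric, so mode = mean.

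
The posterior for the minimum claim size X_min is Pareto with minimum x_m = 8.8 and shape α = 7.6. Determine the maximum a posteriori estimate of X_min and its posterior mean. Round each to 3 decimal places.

The Pareto density is strictly decreasing on [x_m, ∞), so the mode is x_m = 8.800.
Mean = α·x_m/(α−1) = 7.6·8.8/6.6 = 10.133.
Right-skewed posterior ⇒ mode < mean.

MAP = 8.800, posterior mean = 10.133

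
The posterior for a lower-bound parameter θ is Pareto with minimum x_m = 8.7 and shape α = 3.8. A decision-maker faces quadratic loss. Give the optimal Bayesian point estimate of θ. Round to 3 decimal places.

11.807

The Pareto density is strictly decreasing on [x_m, ∞), so the mode is x_m = 8.700.
Mean = α·x_m/(α−1) = 3.8·8.7/2.8 = 11.807.
Quadratic loss ⇒ the optimal estimator is the posterior mean.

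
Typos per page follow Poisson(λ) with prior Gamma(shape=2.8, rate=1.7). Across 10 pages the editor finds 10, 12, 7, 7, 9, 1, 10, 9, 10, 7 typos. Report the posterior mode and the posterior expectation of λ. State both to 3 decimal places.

Σ counts = 82. Posterior: Gamma(shape = 2.8+82 = 84.8, rate = 1.7+10 = 11.7).
Mode = (α−1)/β = 83.8/11.7 = 7.162.
Mean = α/β = 84.8/11.7 = 7.248.
Right-skewed posterior ⇒ mode < mean.

MAP = 7.162, posterior mean = 7.248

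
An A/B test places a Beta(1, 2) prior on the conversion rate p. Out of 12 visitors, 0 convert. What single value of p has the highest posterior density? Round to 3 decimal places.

Posterior: Beta(1+0, 2+12) = Beta(1, 14).
Since α = 1 ≤ 1 and β > 1, the Beta density is monotone decreasing on [0,1]; the mode is at 0.
Mean = 1/(1+14) = 0.067.
This is the posterior mode — the MAP estimate.

0.000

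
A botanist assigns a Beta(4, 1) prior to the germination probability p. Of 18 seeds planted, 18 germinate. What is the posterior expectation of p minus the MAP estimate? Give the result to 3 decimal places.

Posterior: Beta(4+18, 1+0) = Beta(22, 1).
Since β = 1 ≤ 1 and α > 1, the Beta density is monotone increasing on [0,1]; the mode is at 1.
Mean = 22/(22+1) = 0.957.
Difference = 0.957 − 1.000 = -0.043.

-0.043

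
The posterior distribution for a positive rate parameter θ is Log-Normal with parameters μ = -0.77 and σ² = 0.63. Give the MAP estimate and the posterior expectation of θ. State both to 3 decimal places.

θ_MAP = 0.247, E[θ|data] = 0.634

Mode = exp(μ − σ²) = exp(-1.40) = 0.247.
Mean = exp(μ + σ²/2) = exp(-0.455) = 0.634.
Right-skewed posterior ⇒ mode < mean.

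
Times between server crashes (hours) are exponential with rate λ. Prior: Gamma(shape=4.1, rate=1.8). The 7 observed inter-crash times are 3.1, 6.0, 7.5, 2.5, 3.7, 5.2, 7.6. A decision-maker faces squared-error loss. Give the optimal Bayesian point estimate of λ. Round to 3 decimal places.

Σ times = 35.6. Posterior: Gamma(shape = 4.1+7 = 11.1, rate = 1.8+35.6 = 37.4).
Mode = (α−1)/β = 10.1/37.4 = 0.270.
Mean = α/β = 11.1/37.4 = 0.297.
Squared-error loss ⇒ the optimal estimator is the posterior mean.

0.297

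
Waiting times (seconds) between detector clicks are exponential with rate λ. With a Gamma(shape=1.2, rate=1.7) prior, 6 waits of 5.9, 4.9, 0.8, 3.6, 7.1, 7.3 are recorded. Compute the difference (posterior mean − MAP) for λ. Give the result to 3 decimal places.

0.032

Σ times = 29.6. Posterior: Gamma(shape = 1.2+6 = 7.2, rate = 1.7+29.6 = 31.3).
Mode = (α−1)/β = 6.2/31.3 = 0.198.
Mean = α/β = 7.2/31.3 = 0.230.
Difference = 0.230 − 0.198 = 0.032.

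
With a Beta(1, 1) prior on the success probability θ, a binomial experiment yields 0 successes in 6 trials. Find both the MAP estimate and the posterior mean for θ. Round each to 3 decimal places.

Posterior: Beta(1+0, 1+6) = Beta(1, 7).
Since α = 1 ≤ 1 and β > 1, the Beta density is monotone decreasing on [0,1]; the mode is at 0.
Mean = 1/(1+7) = 0.125.

MAP = 0.000, posterior mean = 0.125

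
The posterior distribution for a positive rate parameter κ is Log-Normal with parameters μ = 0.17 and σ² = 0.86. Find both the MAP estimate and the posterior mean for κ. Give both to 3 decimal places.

Mode = exp(μ − σ²) = exp(-0.69) = 0.502.
Mean = exp(μ + σ²/2) = exp(0.600) = 1.822.

κ_MAP = 0.502, E[κ|data] = 1.822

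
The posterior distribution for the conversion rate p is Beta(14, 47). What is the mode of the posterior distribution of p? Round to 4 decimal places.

0.2203

Mode = (14−1)/(14+47−2) = 13/59 = 0.2203.
Mean = 14/(14+47) = 14/61 = 0.2295.
This is the posterior mode — the MAP estimate.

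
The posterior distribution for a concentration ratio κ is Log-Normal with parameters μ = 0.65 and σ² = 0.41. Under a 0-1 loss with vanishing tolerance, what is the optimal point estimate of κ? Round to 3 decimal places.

1.271

Mode = exp(μ − σ²) = exp(0.24) = 1.271.
Mean = exp(μ + σ²/2) = exp(0.855) = 2.351.
This is the posterior mode — the MAP estimate.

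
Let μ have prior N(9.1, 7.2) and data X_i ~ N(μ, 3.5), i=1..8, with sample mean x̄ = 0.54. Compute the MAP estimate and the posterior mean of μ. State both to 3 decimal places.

μ_MAP = 1.030, E[μ|data] = 1.030

Posterior for μ is Normal. Precision-weighted mean: (1/7.2·9.1 + 8/3.5·0.54) / (1/7.2 + 8/3.5) = 1.030.
A Normal posterior is symmetric, so mode = mean.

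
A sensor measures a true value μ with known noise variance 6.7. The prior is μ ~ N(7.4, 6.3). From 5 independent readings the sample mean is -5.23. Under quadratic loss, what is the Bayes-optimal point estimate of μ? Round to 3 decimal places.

Posterior for μ is Normal. Precision-weighted mean: (1/6.3·7.4 + 5/6.7·-5.23) / (1/6.3 + 5/6.7) = -3.015.
A Normal posterior is symmetric, so mode = mean.
Quadratic loss ⇒ the optimal estimator is the posterior mean.

-3.015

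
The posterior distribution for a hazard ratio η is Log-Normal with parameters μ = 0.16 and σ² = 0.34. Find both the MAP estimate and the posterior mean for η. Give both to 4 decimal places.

MAP = 0.8353; posterior mean = 1.3910

Mode = exp(μ − σ²) = exp(-0.18) = 0.8353.
Mean = exp(μ + σ²/2) = exp(0.330) = 1.3910.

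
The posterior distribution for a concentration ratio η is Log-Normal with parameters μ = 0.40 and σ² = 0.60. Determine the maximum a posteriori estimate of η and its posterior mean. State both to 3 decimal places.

η_MAP = 0.819, E[η|data] = 2.014

Mode = exp(μ − σ²) = exp(-0.20) = 0.819.
Mean = exp(μ + σ²/2) = exp(0.700) = 2.014.
The posterior is right-skewed, so the mean exceeds the mode.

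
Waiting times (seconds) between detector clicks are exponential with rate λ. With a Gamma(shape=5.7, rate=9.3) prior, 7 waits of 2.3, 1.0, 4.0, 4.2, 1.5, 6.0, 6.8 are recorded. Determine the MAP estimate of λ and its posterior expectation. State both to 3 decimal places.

Σ times = 25.8. Posterior: Gamma(shape = 5.7+7 = 12.7, rate = 9.3+25.8 = 35.1).
Mode = (α−1)/β = 11.7/35.1 = 0.333.
Mean = α/β = 12.7/35.1 = 0.362.

MAP = 0.333; posterior mean = 0.362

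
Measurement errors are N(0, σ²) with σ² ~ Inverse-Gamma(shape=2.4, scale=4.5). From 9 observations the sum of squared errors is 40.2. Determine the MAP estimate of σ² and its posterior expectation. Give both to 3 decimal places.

MAP = 3.114; posterior mean = 4.169

Posterior: Inverse-Gamma(shape = 2.4+9/2 = 6.9, scale = 4.5+40.2/2 = 24.6).
Mode = β/(α+1) = 24.6/7.9 = 3.114.
Mean = β/(α−1) = 24.6/5.9 = 4.169.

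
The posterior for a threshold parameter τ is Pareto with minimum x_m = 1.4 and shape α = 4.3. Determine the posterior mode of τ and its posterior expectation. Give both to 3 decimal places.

The Pareto density is strictly decreasing on [x_m, ∞), so the mode is x_m = 1.400.
Mean = α·x_m/(α−1) = 4.3·1.4/3.3 = 1.824.

posterior mode = 1.400, posterior expectation = 1.824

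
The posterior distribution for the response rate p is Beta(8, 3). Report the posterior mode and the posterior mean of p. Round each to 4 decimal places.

posterior mode = 0.7778, posterior mean = 0.7273

Mode = (8−1)/(8+3−2) = 7/9 = 0.7778.
Mean = 8/(8+3) = 8/11 = 0.7273.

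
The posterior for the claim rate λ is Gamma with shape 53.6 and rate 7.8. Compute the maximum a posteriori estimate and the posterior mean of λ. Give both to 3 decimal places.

Mode = (α−1)/β = 52.6/7.8 = 6.744.
Mean = α/β = 53.6/7.8 = 6.872.
The posterior is right-skewed, so the mean exceeds the mode.

λ_MAP = 6.744, E[λ|data] = 6.872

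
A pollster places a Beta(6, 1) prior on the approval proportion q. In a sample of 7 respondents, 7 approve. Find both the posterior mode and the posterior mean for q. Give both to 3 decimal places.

q_MAP = 1.000, E[q|data] = 0.929

Posterior: Beta(6+7, 1+0) = Beta(13, 1).
Since β = 1 ≤ 1 and α > 1, the Beta density is monotone increasing on [0,1]; the mode is at 1.
Mean = 13/(13+1) = 0.929.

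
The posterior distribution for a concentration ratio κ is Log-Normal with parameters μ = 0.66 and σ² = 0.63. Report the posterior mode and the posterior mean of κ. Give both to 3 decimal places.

MAP = 1.030, posterior mean = 2.651

Mode = exp(μ − σ²) = exp(0.03) = 1.030.
Mean = exp(μ + σ²/2) = exp(0.975) = 2.651.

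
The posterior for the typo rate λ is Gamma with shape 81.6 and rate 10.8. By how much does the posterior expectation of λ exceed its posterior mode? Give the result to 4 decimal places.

0.0926

Mode = (α−1)/β = 80.6/10.8 = 7.4630.
Mean = α/β = 81.6/10.8 = 7.5556.
Difference = 7.5556 − 7.4630 = 0.0926.
The posterior is right-skewed, so the mean exceeds the mode.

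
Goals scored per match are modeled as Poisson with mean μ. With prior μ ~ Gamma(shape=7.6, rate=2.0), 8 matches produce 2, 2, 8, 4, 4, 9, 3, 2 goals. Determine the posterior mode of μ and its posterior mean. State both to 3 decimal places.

posterior mode = 4.060, posterior mean = 4.160

Σ counts = 34. Posterior: Gamma(shape = 7.6+34 = 41.6, rate = 2.0+8 = 10.0).
Mode = (α−1)/β = 40.6/10.0 = 4.060.
Mean = α/β = 41.6/10.0 = 4.160.
Mean > mode: the posterior has a right tail.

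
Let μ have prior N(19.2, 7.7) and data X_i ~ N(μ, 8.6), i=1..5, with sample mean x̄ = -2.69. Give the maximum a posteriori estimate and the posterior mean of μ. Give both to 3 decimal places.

MAP = 1.307; posterior mean = 1.307

Posterior for μ is Normal. Precision-weighted mean: (1/7.7·19.2 + 5/8.6·-2.69) / (1/7.7 + 5/8.6) = 1.307.
A Normal posterior is symmetric, so mode = mean.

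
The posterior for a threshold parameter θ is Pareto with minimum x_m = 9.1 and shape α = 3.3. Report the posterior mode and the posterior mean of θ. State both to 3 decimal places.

The Pareto density is strictly decreasing on [x_m, ∞), so the mode is x_m = 9.100.
Mean = α·x_m/(α−1) = 3.3·9.1/2.3 = 13.057.
Right-skewed posterior ⇒ mode < mean.

θ_MAP = 9.100, E[θ|data] = 13.057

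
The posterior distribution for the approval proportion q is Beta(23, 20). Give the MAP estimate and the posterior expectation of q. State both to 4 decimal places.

MAP: 0.5366. Posterior mean: 0.5349.

Mode = (23−1)/(23+20−2) = 22/41 = 0.5366.
Mean = 23/(23+20) = 23/43 = 0.5349.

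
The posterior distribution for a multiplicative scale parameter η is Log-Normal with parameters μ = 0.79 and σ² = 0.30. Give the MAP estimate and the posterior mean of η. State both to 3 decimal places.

Mode = exp(μ − σ²) = exp(0.49) = 1.632.
Mean = exp(μ + σ²/2) = exp(0.940) = 2.560.
The mean is pulled above the mode by the posterior's right skew.

MAP estimate = 1.632, posterior mean = 2.560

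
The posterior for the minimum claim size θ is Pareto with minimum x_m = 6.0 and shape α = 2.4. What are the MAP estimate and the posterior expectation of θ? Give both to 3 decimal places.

MAP estimate = 6.000, posterior expectation = 10.286

The Pareto density is strictly decreasing on [x_m, ∞), so the mode is x_m = 6.000.
Mean = α·x_m/(α−1) = 2.4·6.0/1.4 = 10.286.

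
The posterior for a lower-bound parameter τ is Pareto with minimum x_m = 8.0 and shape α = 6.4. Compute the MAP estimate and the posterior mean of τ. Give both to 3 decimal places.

τ_MAP = 8.000, E[τ|data] = 9.481

The Pareto density is strictly decreasing on [x_m, ∞), so the mode is x_m = 8.000.
Mean = α·x_m/(α−1) = 6.4·8.0/5.4 = 9.481.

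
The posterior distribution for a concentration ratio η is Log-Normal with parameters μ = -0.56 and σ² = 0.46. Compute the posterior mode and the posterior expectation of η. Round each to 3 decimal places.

η_MAP = 0.361, E[η|data] = 0.719

Mode = exp(μ − σ²) = exp(-1.02) = 0.361.
Mean = exp(μ + σ²/2) = exp(-0.330) = 0.719.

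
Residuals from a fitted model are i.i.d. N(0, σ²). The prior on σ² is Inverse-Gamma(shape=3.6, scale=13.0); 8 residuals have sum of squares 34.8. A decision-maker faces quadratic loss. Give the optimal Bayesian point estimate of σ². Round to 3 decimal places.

Posterior: Inverse-Gamma(shape = 3.6+8/2 = 7.6, scale = 13.0+34.8/2 = 30.4).
Mode = β/(α+1) = 30.4/8.6 = 3.535.
Mean = β/(α−1) = 30.4/6.6 = 4.606.
Quadratic loss ⇒ the optimal estimator is the posterior mean.

4.606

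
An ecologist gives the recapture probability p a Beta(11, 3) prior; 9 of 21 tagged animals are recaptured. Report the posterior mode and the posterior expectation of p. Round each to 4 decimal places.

p_MAP = 0.5758, E[p|data] = 0.5714

Posterior: Beta(11+9, 3+12) = Beta(20, 15).
Mode = (20−1)/(20+15−2) = 19/33 = 0.5758.
Mean = 20/(20+15) = 20/35 = 0.5714.
The posterior is left-skewed, so the mode exceeds the mean.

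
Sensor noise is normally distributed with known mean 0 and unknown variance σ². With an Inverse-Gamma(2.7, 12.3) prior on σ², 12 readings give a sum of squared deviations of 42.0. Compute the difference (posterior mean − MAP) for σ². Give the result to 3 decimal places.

0.892

Posterior: Inverse-Gamma(shape = 2.7+12/2 = 8.7, scale = 12.3+42.0/2 = 33.3).
Mode = β/(α+1) = 33.3/9.7 = 3.433.
Mean = β/(α−1) = 33.3/7.7 = 4.325.
Difference = 4.325 − 3.433 = 0.892.
Right-skewed posterior ⇒ mode < mean.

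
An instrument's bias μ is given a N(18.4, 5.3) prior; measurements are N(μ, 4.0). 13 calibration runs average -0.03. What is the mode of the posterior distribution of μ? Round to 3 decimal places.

0.981

Posterior for μ is Normal. Precision-weighted mean: (1/5.3·18.4 + 13/4.0·-0.03) / (1/5.3 + 13/4.0) = 0.981.
A Normal posterior is symmetric, so mode = mean.
This is the posterior mode — the MAP estimate.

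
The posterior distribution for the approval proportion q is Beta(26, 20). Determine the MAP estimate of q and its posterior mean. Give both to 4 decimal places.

MAP = 0.5682; posterior mean = 0.5652

Mode = (26−1)/(26+20−2) = 25/44 = 0.5682.
Mean = 26/(26+20) = 26/46 = 0.5652.
Left-skewed posterior ⇒ mean < mode.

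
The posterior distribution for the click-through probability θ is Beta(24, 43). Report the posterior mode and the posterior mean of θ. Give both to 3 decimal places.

Mode = (24−1)/(24+43−2) = 23/65 = 0.354.
Mean = 24/(24+43) = 24/67 = 0.358.

MAP = 0.354, posterior mean = 0.358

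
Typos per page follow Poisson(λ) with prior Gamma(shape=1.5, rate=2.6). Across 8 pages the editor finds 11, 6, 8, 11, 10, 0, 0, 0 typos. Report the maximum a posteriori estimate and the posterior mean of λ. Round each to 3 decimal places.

Σ counts = 46. Posterior: Gamma(shape = 1.5+46 = 47.5, rate = 2.6+8 = 10.6).
Mode = (α−1)/β = 46.5/10.6 = 4.387.
Mean = α/β = 47.5/10.6 = 4.481.
Right-skewed posterior ⇒ mode < mean.

λ_MAP = 4.387, E[λ|data] = 4.481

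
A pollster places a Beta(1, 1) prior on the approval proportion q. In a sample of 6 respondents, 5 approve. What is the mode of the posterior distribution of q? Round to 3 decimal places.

Posterior: Beta(1+5, 1+1) = Beta(6, 2).
Mode = (6−1)/(6+2−2) = 5/6 = 0.833.
Mean = 6/(6+2) = 6/8 = 0.750.
This is the posterior mode — the MAP estimate.

0.833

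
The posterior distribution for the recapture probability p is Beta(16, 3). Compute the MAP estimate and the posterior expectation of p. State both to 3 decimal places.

Mode = (16−1)/(16+3−2) = 15/17 = 0.882.
Mean = 16/(16+3) = 16/19 = 0.842.

p_MAP = 0.882, E[p|data] = 0.842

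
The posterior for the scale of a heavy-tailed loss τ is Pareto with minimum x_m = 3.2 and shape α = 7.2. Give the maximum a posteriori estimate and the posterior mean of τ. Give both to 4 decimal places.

MAP: 3.2000. Posterior mean: 3.7161.

The Pareto density is strictly decreasing on [x_m, ∞), so the mode is x_m = 3.2000.
Mean = α·x_m/(α−1) = 7.2·3.2/6.2 = 3.7161.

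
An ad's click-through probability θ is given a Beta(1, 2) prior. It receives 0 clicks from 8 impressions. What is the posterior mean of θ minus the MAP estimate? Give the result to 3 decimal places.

Posterior: Beta(1+0, 2+8) = Beta(1, 10).
Since α = 1 ≤ 1 and β > 1, the Beta density is monotone decreasing on [0,1]; the mode is at 0.
Mean = 1/(1+10) = 0.091.
Difference = 0.091 − 0.000 = 0.091.

0.091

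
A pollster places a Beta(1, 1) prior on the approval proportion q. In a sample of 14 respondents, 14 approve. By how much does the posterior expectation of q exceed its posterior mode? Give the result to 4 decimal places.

Posterior: Beta(1+14, 1+0) = Beta(15, 1).
Since β = 1 ≤ 1 and α > 1, the Beta density is monotone increasing on [0,1]; the mode is at 1.
Mean = 15/(15+1) = 0.9375.
Difference = 0.9375 − 1.0000 = -0.0625.

-0.0625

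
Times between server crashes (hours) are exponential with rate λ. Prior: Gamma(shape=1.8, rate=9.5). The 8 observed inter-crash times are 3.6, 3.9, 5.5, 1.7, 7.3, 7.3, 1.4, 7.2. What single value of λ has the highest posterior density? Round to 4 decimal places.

Σ times = 37.9. Posterior: Gamma(shape = 1.8+8 = 9.8, rate = 9.5+37.9 = 47.4).
Mode = (α−1)/β = 8.8/47.4 = 0.1857.
Mean = α/β = 9.8/47.4 = 0.2068.
This is the posterior mode — the MAP estimate.

0.1857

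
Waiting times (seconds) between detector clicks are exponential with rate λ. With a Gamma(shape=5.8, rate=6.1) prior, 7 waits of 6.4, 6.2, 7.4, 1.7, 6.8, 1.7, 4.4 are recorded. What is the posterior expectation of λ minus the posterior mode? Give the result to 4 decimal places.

0.0246

Σ times = 34.6. Posterior: Gamma(shape = 5.8+7 = 12.8, rate = 6.1+34.6 = 40.7).
Mode = (α−1)/β = 11.8/40.7 = 0.2899.
Mean = α/β = 12.8/40.7 = 0.3145.
Difference = 0.3145 − 0.2899 = 0.0246.
Mean > mode: the posterior has a right tail.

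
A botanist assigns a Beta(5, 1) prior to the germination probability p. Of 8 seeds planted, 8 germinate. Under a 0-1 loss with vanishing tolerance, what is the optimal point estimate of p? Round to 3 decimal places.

1.000

Posterior: Beta(5+8, 1+0) = Beta(13, 1).
Since β = 1 ≤ 1 and α > 1, the Beta density is monotone increasing on [0,1]; the mode is at 1.
Mean = 13/(13+1) = 0.929.
This is the posterior mode — the MAP estimate.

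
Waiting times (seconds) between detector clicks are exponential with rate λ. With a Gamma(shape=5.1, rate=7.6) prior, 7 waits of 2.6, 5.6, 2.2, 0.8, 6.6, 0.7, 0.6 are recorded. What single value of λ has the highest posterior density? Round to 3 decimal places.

Σ times = 19.1. Posterior: Gamma(shape = 5.1+7 = 12.1, rate = 7.6+19.1 = 26.7).
Mode = (α−1)/β = 11.1/26.7 = 0.416.
Mean = α/β = 12.1/26.7 = 0.453.
This is the posterior mode — the MAP estimate.

0.416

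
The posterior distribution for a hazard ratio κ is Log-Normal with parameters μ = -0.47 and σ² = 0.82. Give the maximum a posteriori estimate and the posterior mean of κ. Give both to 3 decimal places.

Mode = exp(μ − σ²) = exp(-1.29) = 0.275.
Mean = exp(μ + σ²/2) = exp(-0.060) = 0.942.
The posterior is right-skewed, so the mean exceeds the mode.

MAP: 0.275. Posterior mean: 0.942.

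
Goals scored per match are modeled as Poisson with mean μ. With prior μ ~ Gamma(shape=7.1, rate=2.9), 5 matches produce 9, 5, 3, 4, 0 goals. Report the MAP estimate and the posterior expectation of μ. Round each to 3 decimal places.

Σ counts = 21. Posterior: Gamma(shape = 7.1+21 = 28.1, rate = 2.9+5 = 7.9).
Mode = (α−1)/β = 27.1/7.9 = 3.430.
Mean = α/β = 28.1/7.9 = 3.557.
The posterior is right-skewed, so the mean exceeds the mode.

MAP = 3.430; posterior mean = 3.557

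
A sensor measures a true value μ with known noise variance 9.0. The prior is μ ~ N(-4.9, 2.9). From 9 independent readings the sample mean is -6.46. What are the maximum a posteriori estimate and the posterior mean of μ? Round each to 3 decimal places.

Posterior for μ is Normal. Precision-weighted mean: (1/2.9·-4.9 + 9/9.0·-6.46) / (1/2.9 + 9/9.0) = -6.060.
A Normal posterior is symmetric, so mode = mean.

μ_MAP = -6.060, E[μ|data] = -6.060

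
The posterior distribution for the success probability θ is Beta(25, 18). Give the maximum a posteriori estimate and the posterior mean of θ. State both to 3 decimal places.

Mode = (25−1)/(25+18−2) = 24/41 = 0.585.
Mean = 25/(25+18) = 25/43 = 0.581.
The mean is pulled below the mode by the posterior's left skew.

MAP = 0.585; posterior mean = 0.581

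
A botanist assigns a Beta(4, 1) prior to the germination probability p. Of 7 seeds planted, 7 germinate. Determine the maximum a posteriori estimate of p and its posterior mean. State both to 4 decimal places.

MAP: 1.0000. Posterior mean: 0.9167.

Posterior: Beta(4+7, 1+0) = Beta(11, 1).
Since β = 1 ≤ 1 and α > 1, the Beta density is monotone increasing on [0,1]; the mode is at 1.
Mean = 11/(11+1) = 0.9167.
The mean is pulled below the mode by the posterior's left skew.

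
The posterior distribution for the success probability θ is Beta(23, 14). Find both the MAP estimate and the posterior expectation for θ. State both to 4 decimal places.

MAP estimate = 0.6286, posterior expectation = 0.6216

Mode = (23−1)/(23+14−2) = 22/35 = 0.6286.
Mean = 23/(23+14) = 23/37 = 0.6216.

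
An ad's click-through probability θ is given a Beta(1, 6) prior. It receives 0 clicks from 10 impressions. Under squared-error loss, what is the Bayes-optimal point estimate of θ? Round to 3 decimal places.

Posterior: Beta(1+0, 6+10) = Beta(1, 16).
Since α = 1 ≤ 1 and β > 1, the Beta density is monotone decreasing on [0,1]; the mode is at 0.
Mean = 1/(1+16) = 0.059.
Squared-error loss ⇒ the optimal estimator is the posterior mean.

0.059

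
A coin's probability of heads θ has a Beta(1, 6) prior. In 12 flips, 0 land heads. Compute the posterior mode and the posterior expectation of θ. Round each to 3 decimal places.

Posterior: Beta(1+0, 6+12) = Beta(1, 18).
Since α = 1 ≤ 1 and β > 1, the Beta density is monotone decreasing on [0,1]; the mode is at 0.
Mean = 1/(1+18) = 0.053.

MAP = 0.000, posterior mean = 0.053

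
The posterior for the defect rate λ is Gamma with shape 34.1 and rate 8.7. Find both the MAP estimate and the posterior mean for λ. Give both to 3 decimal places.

Mode = (α−1)/β = 33.1/8.7 = 3.805.
Mean = α/β = 34.1/8.7 = 3.920.

MAP = 3.805; posterior mean = 3.920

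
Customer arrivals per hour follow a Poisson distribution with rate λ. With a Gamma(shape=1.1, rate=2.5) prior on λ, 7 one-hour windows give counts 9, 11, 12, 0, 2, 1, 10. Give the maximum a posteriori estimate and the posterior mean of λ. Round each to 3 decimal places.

maximum a posteriori estimate = 4.747, posterior mean = 4.853

Σ counts = 45. Posterior: Gamma(shape = 1.1+45 = 46.1, rate = 2.5+7 = 9.5).
Mode = (α−1)/β = 45.1/9.5 = 4.747.
Mean = α/β = 46.1/9.5 = 4.853.
Mean > mode: the posterior has a right tail.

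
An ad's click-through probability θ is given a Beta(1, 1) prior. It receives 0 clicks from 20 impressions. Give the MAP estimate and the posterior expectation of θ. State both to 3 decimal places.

θ_MAP = 0.000, E[θ|data] = 0.045

Posterior: Beta(1+0, 1+20) = Beta(1, 21).
Since α = 1 ≤ 1 and β > 1, the Beta density is monotone decreasing on [0,1]; the mode is at 0.
Mean = 1/(1+21) = 0.045.
Right-skewed posterior ⇒ mode < mean.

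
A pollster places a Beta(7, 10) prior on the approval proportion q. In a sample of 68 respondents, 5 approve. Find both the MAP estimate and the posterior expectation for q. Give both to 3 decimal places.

Posterior: Beta(7+5, 10+63) = Beta(12, 73).
Mode = (12−1)/(12+73−2) = 11/83 = 0.133.
Mean = 12/(12+73) = 12/85 = 0.141.
The posterior is right-skewed, so the mean exceeds the mode.

MAP estimate = 0.133, posterior expectation = 0.141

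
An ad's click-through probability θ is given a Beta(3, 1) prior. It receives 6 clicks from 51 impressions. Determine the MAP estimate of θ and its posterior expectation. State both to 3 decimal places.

Posterior: Beta(3+6, 1+45) = Beta(9, 46).
Mode = (9−1)/(9+46−2) = 8/53 = 0.151.
Mean = 9/(9+46) = 9/55 = 0.164.

MAP: 0.151. Posterior mean: 0.164.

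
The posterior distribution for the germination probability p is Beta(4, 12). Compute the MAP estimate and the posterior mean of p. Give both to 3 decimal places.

Mode = (4−1)/(4+12−2) = 3/14 = 0.214.
Mean = 4/(4+12) = 4/16 = 0.250.
Right-skewed posterior ⇒ mode < mean.

MAP estimate = 0.214, posterior mean = 0.250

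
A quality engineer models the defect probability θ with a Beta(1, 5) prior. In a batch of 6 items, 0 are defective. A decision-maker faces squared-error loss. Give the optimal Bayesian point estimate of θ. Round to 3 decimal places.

0.083

Posterior: Beta(1+0, 5+6) = Beta(1, 11).
Since α = 1 ≤ 1 and β > 1, the Beta density is monotone decreasing on [0,1]; the mode is at 0.
Mean = 1/(1+11) = 0.083.
Squared-error loss ⇒ the optimal estimator is the posterior mean.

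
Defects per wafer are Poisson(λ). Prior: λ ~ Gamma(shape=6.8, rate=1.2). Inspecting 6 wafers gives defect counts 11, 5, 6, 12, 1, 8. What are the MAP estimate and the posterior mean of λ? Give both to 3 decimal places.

λ_MAP = 6.778, E[λ|data] = 6.917

Σ counts = 43. Posterior: Gamma(shape = 6.8+43 = 49.8, rate = 1.2+6 = 7.2).
Mode = (α−1)/β = 48.8/7.2 = 6.778.
Mean = α/β = 49.8/7.2 = 6.917.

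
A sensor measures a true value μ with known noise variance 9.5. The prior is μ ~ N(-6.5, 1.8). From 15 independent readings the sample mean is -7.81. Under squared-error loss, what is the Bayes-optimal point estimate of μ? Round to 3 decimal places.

Posterior for μ is Normal. Precision-weighted mean: (1/1.8·-6.5 + 15/9.5·-7.81) / (1/1.8 + 15/9.5) = -7.469.
A Normal posterior is symmetric, so mode = mean.
Squared-error loss ⇒ the optimal estimator is the posterior mean.

-7.469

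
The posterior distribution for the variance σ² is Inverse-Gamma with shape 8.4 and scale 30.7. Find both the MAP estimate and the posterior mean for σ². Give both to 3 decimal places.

MAP estimate = 3.266, posterior mean = 4.149

Mode = β/(α+1) = 30.7/9.4 = 3.266.
Mean = β/(α−1) = 30.7/7.4 = 4.149.
Mean > mode: the posterior has a right tail.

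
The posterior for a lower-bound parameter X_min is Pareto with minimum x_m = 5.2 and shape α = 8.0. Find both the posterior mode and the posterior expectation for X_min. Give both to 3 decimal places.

posterior mode = 5.200, posterior expectation = 5.943

The Pareto density is strictly decreasing on [x_m, ∞), so the mode is x_m = 5.200.
Mean = α·x_m/(α−1) = 8.0·5.2/7.0 = 5.943.
The mean is pulled above the mode by the posterior's right skew.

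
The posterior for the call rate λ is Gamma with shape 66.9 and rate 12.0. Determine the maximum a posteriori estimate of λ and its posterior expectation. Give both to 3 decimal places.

Mode = (α−1)/β = 65.9/12.0 = 5.492.
Mean = α/β = 66.9/12.0 = 5.575.

λ_MAP = 5.492, E[λ|data] = 5.575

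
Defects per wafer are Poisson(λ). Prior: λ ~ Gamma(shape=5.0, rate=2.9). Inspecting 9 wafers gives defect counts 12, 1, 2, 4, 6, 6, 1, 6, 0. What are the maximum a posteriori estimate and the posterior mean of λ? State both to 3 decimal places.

λ_MAP = 3.529, E[λ|data] = 3.613

Σ counts = 38. Posterior: Gamma(shape = 5.0+38 = 43.0, rate = 2.9+9 = 11.9).
Mode = (α−1)/β = 42.0/11.9 = 3.529.
Mean = α/β = 43.0/11.9 = 3.613.
Mean > mode: the posterior has a right tail.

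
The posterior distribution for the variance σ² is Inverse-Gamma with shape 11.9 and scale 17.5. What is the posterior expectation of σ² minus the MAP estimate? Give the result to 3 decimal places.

0.249

Mode = β/(α+1) = 17.5/12.9 = 1.357.
Mean = β/(α−1) = 17.5/10.9 = 1.606.
Difference = 1.606 − 1.357 = 0.249.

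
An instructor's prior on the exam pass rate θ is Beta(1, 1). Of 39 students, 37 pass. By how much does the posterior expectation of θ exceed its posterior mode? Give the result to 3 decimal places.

Posterior: Beta(1+37, 1+2) = Beta(38, 3).
Mode = (38−1)/(38+3−2) = 37/39 = 0.949.
Mean = 38/(38+3) = 38/41 = 0.927.
Difference = 0.927 − 0.949 = -0.022.

-0.022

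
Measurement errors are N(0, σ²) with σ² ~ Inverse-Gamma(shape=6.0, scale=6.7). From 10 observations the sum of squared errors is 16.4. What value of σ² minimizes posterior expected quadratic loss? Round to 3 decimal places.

Posterior: Inverse-Gamma(shape = 6.0+10/2 = 11.0, scale = 6.7+16.4/2 = 14.9).
Mode = β/(α+1) = 14.9/12.0 = 1.242.
Mean = β/(α−1) = 14.9/10.0 = 1.490.
Quadratic loss ⇒ the optimal estimator is the posterior mean.

1.490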